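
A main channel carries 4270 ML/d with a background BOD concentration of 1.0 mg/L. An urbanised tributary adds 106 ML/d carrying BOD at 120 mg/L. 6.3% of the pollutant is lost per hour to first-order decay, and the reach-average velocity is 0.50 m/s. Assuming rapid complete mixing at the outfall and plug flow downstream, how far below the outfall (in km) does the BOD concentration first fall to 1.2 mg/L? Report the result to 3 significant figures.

Flow-weighted average: C = (4270·1.000 + 106.0·120.0) / 4376 = 16990/4376 = 3.883 mg/L.
6.3%/h lost → k = −ln(1 − 0.063) = 0.06507 h⁻¹.
Set 3.883·exp(−k·t) = 1.2 → t = ln(3.883/1.2)/k = 64960 s = 18.04 h.
Distance = v·t = 0.50·64960 = 32480 m = 32.48 km.

32.5 km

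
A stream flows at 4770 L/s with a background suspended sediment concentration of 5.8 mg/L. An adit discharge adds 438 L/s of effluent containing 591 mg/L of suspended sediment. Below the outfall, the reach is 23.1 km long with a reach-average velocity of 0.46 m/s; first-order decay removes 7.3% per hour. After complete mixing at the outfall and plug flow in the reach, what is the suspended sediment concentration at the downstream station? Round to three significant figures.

19.1 mg/L

Mass balance: C = (4770·5.800 + 438.0·591.0) / 5208 = 286500/5208 = 55.02 mg/L.
Travel time t = 23.1·1000 / 0.46 = 50220 s = 13.95 h.
7.3%/h lost → k = −ln(1 − 0.073) = 0.07580 h⁻¹.
Decay over the reach: 55.02·exp(−kt) = 55.02·0.3474 = 19.11 mg/L.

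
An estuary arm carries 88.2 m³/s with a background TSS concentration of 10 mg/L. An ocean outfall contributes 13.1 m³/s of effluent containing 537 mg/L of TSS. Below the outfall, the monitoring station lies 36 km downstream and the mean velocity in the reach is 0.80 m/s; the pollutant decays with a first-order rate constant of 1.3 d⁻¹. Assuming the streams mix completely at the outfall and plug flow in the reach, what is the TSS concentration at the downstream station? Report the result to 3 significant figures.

Mixed concentration C = ΣQC/ΣQ = (88.20·10.00 + 13.10·537.0) / 101.3 = 7917/101.3 = 78.15 mg/L.
Travel time t = 36·1000 / 0.80 = 45000 s = 12.50 h.
After decay, C = 78.15 × e^(−kt) = 78.15 × 0.5081 = 39.71 mg/L.

39.7 mg/L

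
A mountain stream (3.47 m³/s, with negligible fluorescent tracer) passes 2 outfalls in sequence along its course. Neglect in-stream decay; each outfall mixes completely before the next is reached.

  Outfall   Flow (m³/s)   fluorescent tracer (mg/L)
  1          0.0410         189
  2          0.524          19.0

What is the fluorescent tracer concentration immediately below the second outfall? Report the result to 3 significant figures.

After outfall 1: Q = 3.470 + 0.04100 = 3.511 m³/s; C = (3.470·0 + 0.04100·189.0)/3.511 = 2.207 mg/L.
After outfall 2: Q = 3.511 + 0.5240 = 4.035 m³/s; C = (3.511·2.207 + 0.5240·19.00)/4.035 = 4.388 mg/L.

4.39 mg/L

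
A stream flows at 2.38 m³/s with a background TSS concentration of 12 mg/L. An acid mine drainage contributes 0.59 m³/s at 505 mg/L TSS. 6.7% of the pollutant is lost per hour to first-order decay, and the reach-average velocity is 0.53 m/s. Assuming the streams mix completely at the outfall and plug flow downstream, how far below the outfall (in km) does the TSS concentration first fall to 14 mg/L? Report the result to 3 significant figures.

56.7 km

Mixed concentration C = ΣQC/ΣQ = (2.380·12.00 + 0.5900·505.0) / 2.970 = 326.5/2.970 = 109.9 mg/L.
6.7%/h lost → k = −ln(1 − 0.067) = 0.06935 h⁻¹.
Set 109.9·exp(−k·t) = 14 → t = ln(109.9/14)/k = 107000 s = 29.72 h.
Distance = v·t = 0.53·107000 = 56700 m = 56.70 km.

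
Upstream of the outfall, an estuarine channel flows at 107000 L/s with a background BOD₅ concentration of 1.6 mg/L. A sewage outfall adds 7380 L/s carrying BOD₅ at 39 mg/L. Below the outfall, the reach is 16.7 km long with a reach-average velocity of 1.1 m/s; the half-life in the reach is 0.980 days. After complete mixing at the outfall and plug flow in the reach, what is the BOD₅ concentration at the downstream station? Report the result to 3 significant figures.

Mass balance: C = (107000·1.600 + 7380·39.00) / 114400 = 459000/114400 = 4.013 mg/L.
Travel time t = 16.7·1000 / 1.1 = 15180 s = 4.217 h.
Half-life 0.980 d → k = ln 2 / 0.980 = 0.7073 d⁻¹.
Applying C = C₀e^(−kt): 4.013 × 0.8831 = 3.544 mg/L.

3.54 mg/L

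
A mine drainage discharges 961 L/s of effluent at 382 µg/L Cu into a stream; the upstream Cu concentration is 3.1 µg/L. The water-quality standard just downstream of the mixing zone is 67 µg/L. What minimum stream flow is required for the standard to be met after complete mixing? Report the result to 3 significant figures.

4740 L/s

Set C_mix = 67: (Q·3.100 + 961.0·382.0) / (Q + 961.0) = 67
→ Q = 961.0·(382.0 − 67)/(67 − 3.100) = 4737 L/s.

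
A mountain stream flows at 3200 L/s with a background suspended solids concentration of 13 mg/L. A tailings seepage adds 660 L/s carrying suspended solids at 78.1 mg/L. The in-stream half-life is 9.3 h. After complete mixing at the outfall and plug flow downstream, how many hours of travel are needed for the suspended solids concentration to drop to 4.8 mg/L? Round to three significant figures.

After mixing, C = (3200·13.00 + 660.0·78.10) / 3860 = 93150/3860 = 24.13 mg/L.
Half-life 9.3 h → k = ln 2 / 9.3 = 0.07453 h⁻¹ = 1.789 d⁻¹.
24.13·exp(−k·t) = 4.8 → t = ln(24.13/4.8)/k = 78000 s = 21.67 h.

21.7 h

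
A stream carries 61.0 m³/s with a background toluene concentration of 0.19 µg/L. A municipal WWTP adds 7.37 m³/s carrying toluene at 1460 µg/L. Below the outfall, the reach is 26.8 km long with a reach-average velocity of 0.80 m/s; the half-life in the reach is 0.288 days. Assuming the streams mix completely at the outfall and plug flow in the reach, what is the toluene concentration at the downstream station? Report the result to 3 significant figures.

Conservation of mass: C = (61.00·0.1900 + 7.370·1460) / 68.37 = 10770/68.37 = 157.6 µg/L.
Travel time t = 26.8·1000 / 0.80 = 33500 s = 9.306 h.
Half-life 0.288 d → k = ln 2 / 0.288 = 2.407 d⁻¹.
First-order decay: C = 157.6·exp(−k·t) = 157.6·0.3933 = 61.97 µg/L.

62.0 µg/L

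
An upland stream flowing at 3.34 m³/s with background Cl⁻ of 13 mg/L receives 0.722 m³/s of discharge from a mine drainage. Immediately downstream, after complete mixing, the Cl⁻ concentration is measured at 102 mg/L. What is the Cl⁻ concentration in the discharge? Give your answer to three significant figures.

Mass balance: 3.340·13.00 + 0.7220·Cₑ = 4.062·102.0
→ Cₑ = (4.062·102.0 − 3.340·13.00) / 0.7220 = 513.7 mg/L.

514 mg/L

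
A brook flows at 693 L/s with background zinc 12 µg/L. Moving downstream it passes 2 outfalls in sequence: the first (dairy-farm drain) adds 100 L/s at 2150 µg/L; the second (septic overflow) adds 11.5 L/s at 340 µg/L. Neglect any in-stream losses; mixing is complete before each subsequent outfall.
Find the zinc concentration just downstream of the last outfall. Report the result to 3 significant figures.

After outfall 1: Q = 693.0 + 100.0 = 793.0 L/s; C = (693.0·12.00 + 100.0·2150)/793.0 = 281.6 µg/L.
After outfall 2: Q = 793.0 + 11.50 = 804.5 L/s; C = (793.0·281.6 + 11.50·340.0)/804.5 = 282.4 µg/L.

282 µg/L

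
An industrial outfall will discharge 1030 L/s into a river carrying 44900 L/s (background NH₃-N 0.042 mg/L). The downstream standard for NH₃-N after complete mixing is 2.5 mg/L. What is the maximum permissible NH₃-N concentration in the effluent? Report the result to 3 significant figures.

110 mg/L

At the limit, (Qr·Cr + Qe·Cₑ)/(Qr + Qe) = 2.5:
Cₑ = (45930·2.5 − 44900·0.04200) / 1030 = 109.6 mg/L.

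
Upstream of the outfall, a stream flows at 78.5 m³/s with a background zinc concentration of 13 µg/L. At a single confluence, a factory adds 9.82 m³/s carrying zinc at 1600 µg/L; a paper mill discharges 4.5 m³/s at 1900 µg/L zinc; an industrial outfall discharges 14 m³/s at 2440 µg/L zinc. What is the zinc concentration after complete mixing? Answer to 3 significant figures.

Conservation of mass: C = (78.50·13.00 + 9.820·1600 + 4.500·1900 + 14.00·2440) / 106.8 = 59440/106.8 = 556.5 µg/L.

556 µg/L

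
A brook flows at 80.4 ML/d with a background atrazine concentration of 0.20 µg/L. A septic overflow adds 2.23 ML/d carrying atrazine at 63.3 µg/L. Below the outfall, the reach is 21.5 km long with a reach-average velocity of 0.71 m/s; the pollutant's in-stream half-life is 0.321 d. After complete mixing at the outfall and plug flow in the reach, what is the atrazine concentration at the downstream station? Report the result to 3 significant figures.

Conservation of mass: C = (80.40·0.2000 + 2.230·63.30) / 82.63 = 157.2/82.63 = 1.903 µg/L.
Travel time t = 21.5·1000 / 0.71 = 30280 s = 8.412 h.
Half-life 0.321 d → k = ln 2 / 0.321 = 2.159 d⁻¹.
After decay, C = 1.903 × e^(−kt) = 1.903 × 0.4692 = 0.8928 µg/L.

0.893 µg/L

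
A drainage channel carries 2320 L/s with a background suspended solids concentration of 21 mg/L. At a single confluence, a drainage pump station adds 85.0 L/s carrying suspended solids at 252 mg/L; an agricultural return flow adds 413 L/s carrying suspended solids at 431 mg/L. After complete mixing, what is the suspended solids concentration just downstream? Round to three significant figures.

Flow-weighted average: C = (2320·21.00 + 85.00·252.0 + 413.0·431.0) / 2818 = 248100/2818 = 88.06 mg/L.

88.1 mg/L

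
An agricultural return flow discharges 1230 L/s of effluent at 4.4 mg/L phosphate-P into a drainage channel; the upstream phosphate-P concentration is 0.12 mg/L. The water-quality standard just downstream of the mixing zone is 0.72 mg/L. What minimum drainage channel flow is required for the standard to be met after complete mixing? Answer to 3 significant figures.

Set C_mix = 0.72: (Q·0.1200 + 1230·4.400) / (Q + 1230) = 0.72
→ Q = 1230·(4.400 − 0.72)/(0.72 − 0.1200) = 7544 L/s.

7540 L/s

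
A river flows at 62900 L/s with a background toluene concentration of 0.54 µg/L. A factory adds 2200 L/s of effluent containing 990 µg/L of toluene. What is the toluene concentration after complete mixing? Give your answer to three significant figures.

34.0 µg/L

Mixed concentration C = ΣQC/ΣQ = (62900·0.5400 + 2200·990.0) / 65100 = 2212000/65100 = 33.98 µg/L.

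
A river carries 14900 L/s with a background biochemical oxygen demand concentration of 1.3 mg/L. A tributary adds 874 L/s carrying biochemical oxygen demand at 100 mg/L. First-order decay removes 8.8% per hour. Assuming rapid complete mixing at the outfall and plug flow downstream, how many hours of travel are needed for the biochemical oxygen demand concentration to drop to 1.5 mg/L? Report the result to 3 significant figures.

Mass balance: C = (14900·1.300 + 874.0·100.0) / 15770 = 106800/15770 = 6.769 mg/L.
8.8%/h lost → k = −ln(1 − 0.088) = 0.09212 h⁻¹.
6.769·exp(−k·t) = 1.5 → t = ln(6.769/1.5)/k = 58890 s = 16.36 h.

16.4 h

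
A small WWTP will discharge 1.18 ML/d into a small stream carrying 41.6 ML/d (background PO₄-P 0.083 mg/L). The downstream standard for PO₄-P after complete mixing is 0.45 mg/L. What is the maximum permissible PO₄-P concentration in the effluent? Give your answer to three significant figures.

13.4 mg/L

At the limit, (Qr·Cr + Qe·Cₑ)/(Qr + Qe) = 0.45:
Cₑ = (42.78·0.45 − 41.60·0.08300) / 1.180 = 13.39 mg/L.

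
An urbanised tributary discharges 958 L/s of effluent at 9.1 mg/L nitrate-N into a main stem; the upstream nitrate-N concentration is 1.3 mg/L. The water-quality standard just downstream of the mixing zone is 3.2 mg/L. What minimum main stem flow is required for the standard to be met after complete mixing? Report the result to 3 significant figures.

Set C_mix = 3.2: (Q·1.300 + 958.0·9.100) / (Q + 958.0) = 3.2
→ Q = 958.0·(9.100 − 3.2)/(3.2 − 1.300) = 2975 L/s.

2970 L/s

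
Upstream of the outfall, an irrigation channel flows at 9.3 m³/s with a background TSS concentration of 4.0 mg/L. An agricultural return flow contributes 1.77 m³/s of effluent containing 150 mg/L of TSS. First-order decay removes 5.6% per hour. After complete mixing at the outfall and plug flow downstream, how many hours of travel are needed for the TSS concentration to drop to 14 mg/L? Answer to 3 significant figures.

11.6 h

Mixed concentration C = ΣQC/ΣQ = (9.300·4.000 + 1.770·150.0) / 11.07 = 302.7/11.07 = 27.34 mg/L.
5.6%/h lost → k = −ln(1 − 0.056) = 0.05763 h⁻¹.
27.34·exp(−k·t) = 14 → t = ln(27.34/14)/k = 41820 s = 11.62 h.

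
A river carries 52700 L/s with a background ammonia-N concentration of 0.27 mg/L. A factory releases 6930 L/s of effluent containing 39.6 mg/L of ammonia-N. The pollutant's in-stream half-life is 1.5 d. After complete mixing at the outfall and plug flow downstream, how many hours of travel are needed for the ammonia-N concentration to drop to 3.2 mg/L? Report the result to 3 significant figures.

Mixed concentration C = ΣQC/ΣQ = (52700·0.2700 + 6930·39.60) / 59630 = 288700/59630 = 4.841 mg/L.
Half-life 1.5 d → k = ln 2 / 1.5 = 0.4621 d⁻¹.
4.841·exp(−k·t) = 3.2 → t = ln(4.841/3.2)/k = 77390 s = 21.50 h.

21.5 h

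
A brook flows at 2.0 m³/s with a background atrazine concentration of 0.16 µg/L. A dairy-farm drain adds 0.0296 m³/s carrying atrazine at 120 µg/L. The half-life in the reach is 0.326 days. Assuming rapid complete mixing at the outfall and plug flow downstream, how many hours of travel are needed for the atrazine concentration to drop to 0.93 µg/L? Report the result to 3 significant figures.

After mixing, C = (2.000·0.1600 + 0.02960·120.0) / 2.030 = 3.872/2.030 = 1.908 µg/L.
Half-life 0.326 d → k = ln 2 / 0.326 = 2.126 d⁻¹.
1.908·exp(−k·t) = 0.93 → t = ln(1.908/0.93)/k = 29200 s = 8.110 h.

8.11 h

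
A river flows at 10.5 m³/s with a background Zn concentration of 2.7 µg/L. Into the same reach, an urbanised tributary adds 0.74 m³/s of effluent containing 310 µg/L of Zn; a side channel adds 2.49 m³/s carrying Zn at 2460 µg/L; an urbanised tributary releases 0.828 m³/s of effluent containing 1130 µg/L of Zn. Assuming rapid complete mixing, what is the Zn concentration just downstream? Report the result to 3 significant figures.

503 µg/L

Conservation of mass: C = (10.50·2.700 + 0.7400·310.0 + 2.490·2460 + 0.8280·1130) / 14.56 = 7319/14.56 = 502.7 µg/L.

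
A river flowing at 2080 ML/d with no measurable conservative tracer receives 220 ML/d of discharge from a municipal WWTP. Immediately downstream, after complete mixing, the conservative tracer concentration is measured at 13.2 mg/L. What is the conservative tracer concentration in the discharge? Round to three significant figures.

138 mg/L

Mass balance: 2080·0 + 220.0·Cₑ = 2300·13.20
→ Cₑ = (2300·13.20 − 2080·0) / 220.0 = 138.0 mg/L.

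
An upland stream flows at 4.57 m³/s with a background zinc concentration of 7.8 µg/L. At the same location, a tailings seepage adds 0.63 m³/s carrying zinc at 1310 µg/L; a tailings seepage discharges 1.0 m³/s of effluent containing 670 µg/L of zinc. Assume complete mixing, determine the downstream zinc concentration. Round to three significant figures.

Mass balance: C = (4.570·7.800 + 0.6300·1310 + 1.000·670.0) / 6.200 = 1531/6.200 = 246.9 µg/L.

247 µg/L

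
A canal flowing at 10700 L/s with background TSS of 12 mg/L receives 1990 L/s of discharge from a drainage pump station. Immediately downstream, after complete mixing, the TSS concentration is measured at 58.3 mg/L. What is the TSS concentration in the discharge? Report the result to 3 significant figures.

Mass balance: 10700·12.00 + 1990·Cₑ = 12690·58.30
→ Cₑ = (12690·58.30 − 10700·12.00) / 1990 = 307.2 mg/L.

307 mg/L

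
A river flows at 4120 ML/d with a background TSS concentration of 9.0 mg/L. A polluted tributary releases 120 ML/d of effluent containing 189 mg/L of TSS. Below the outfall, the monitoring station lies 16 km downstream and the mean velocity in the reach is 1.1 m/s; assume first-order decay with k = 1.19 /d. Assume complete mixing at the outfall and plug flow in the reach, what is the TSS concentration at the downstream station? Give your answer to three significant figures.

Mixed concentration C = ΣQC/ΣQ = (4120·9.000 + 120.0·189.0) / 4240 = 59760/4240 = 14.09 mg/L.
Travel time t = 16·1000 / 1.1 = 14550 s = 4.040 h.
After decay, C = 14.09 × e^(−kt) = 14.09 × 0.8185 = 11.54 mg/L.

11.5 mg/L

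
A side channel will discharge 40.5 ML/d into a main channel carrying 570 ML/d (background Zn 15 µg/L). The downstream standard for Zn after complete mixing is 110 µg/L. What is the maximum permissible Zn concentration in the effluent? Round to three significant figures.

1450 µg/L

At the limit, (Qr·Cr + Qe·Cₑ)/(Qr + Qe) = 110:
Cₑ = (610.5·110 − 570.0·15.00) / 40.50 = 1447 µg/L.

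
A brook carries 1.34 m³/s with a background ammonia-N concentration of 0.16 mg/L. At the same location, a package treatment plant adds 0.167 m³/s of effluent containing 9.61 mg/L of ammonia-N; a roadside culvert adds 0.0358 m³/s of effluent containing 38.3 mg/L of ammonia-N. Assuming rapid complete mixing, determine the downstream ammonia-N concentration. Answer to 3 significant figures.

Mixed concentration C = ΣQC/ΣQ = (1.340·0.1600 + 0.1670·9.610 + 0.03580·38.30) / 1.543 = 3.190/1.543 = 2.068 mg/L.

2.07 mg/L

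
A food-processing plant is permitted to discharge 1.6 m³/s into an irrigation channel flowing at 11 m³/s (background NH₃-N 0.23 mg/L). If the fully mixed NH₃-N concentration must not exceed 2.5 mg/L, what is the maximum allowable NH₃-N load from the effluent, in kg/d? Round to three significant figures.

2500 kg/d

Mass balance at the limit: 11.00·0.2300 + 1.600·Cₑ = 12.60·2.5 → Cₑ = 18.11 mg/L.
Load = 1.600 m³/s × 18.11 g/m³ × 86 400 s/d = 2503 kg/d.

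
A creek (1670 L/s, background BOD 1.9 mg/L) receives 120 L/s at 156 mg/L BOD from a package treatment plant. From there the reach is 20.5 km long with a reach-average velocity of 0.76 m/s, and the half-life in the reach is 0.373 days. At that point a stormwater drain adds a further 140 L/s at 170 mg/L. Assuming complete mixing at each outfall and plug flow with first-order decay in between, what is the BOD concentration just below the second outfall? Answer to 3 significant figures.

18.7 mg/L

After mixing, C = (1670·1.900 + 120.0·156.0) / 1790 = 21890/1790 = 12.23 mg/L; combined flow 1790 L/s.
Travel time t = 20.5·1000 / 0.76 = 26970 s = 7.493 h.
Half-life 0.373 d → k = ln 2 / 0.373 = 1.858 d⁻¹.
First-order decay: C = 12.23·exp(−k·t) = 12.23·0.5598 = 6.847 mg/L.
Second outfall: C = (1790·6.847 + 140.0·170.0)/1930 = 18.68 mg/L.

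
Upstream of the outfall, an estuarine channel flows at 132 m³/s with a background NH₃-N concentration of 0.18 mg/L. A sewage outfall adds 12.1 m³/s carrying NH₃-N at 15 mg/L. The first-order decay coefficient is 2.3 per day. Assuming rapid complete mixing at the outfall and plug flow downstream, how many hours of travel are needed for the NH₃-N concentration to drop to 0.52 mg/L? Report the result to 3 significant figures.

Flow-weighted average: C = (132.0·0.1800 + 12.10·15.00) / 144.1 = 205.3/144.1 = 1.424 mg/L.
1.424·exp(−k·t) = 0.52 → t = ln(1.424/0.52)/k = 37850 s = 10.52 h.

10.5 h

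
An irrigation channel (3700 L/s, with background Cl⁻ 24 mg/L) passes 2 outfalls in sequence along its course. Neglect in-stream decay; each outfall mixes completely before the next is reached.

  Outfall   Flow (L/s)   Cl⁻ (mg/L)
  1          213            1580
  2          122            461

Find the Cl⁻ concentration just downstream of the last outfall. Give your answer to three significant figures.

Below outfall 1: Q → 3913 L/s, C = (3700·24.00 + 213.0·1580)/3913 = 108.7 mg/L.
Below outfall 2: Q → 4035 L/s, C = (3913·108.7 + 122.0·461.0)/4035 = 119.4 mg/L.

119 mg/L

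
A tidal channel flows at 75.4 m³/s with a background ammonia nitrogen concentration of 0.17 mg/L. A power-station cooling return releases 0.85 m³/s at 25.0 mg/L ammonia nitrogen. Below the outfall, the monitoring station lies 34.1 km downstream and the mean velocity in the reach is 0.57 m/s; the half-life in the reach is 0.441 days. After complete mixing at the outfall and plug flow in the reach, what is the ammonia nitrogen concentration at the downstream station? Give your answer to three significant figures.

0.150 mg/L

Flow-weighted average: C = (75.40·0.1700 + 0.8500·25.00) / 76.25 = 34.07/76.25 = 0.4468 mg/L.
Travel time t = 34.1·1000 / 0.57 = 59820 s = 16.62 h.
Half-life 0.441 d → k = ln 2 / 0.441 = 1.572 d⁻¹.
First-order decay: C = 0.4468·exp(−k·t) = 0.4468·0.3368 = 0.1505 mg/L.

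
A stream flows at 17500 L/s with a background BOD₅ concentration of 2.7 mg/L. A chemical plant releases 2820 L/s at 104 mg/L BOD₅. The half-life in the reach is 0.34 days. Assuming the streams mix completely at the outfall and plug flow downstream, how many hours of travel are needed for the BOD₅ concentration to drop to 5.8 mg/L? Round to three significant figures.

Mixed concentration C = ΣQC/ΣQ = (17500·2.700 + 2820·104.0) / 20320 = 340500/20320 = 16.76 mg/L.
Half-life 0.34 d → k = ln 2 / 0.34 = 2.039 d⁻¹.
16.76·exp(−k·t) = 5.8 → t = ln(16.76/5.8)/k = 44970 s = 12.49 h.

12.5 h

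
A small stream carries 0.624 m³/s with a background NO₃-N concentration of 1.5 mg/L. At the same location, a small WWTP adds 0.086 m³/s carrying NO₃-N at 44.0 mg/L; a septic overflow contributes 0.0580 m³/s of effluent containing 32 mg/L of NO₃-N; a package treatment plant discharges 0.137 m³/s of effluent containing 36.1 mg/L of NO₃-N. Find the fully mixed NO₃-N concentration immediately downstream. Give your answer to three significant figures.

Conservation of mass: C = (0.6240·1.500 + 0.08600·44.00 + 0.05800·32.00 + 0.1370·36.10) / 0.9050 = 11.52/0.9050 = 12.73 mg/L.

12.7 mg/L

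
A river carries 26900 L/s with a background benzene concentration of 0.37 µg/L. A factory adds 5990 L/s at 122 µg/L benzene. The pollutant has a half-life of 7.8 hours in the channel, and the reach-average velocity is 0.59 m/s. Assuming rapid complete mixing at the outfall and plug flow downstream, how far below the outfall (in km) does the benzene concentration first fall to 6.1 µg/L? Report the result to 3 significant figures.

31.2 km

Flow-weighted average: C = (26900·0.3700 + 5990·122.0) / 32890 = 740700/32890 = 22.52 µg/L.
Half-life 7.8 h → k = ln 2 / 7.8 = 0.08887 h⁻¹ = 2.133 d⁻¹.
Set 22.52·exp(−k·t) = 6.1 → t = ln(22.52/6.1)/k = 52910 s = 14.70 h.
Distance = v·t = 0.59·52910 = 31220 m = 31.22 km.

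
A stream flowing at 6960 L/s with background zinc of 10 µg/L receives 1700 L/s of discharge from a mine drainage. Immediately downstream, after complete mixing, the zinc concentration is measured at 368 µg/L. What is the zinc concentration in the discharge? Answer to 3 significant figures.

Mass balance: 6960·10.00 + 1700·Cₑ = 8660·368.0
→ Cₑ = (8660·368.0 − 6960·10.00) / 1700 = 1834 µg/L.

1830 µg/L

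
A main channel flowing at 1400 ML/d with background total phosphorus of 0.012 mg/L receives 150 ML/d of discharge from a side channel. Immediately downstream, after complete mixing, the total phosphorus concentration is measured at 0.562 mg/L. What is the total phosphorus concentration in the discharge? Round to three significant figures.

5.70 mg/L

Mass balance: 1400·0.01200 + 150.0·Cₑ = 1550·0.5620
→ Cₑ = (1550·0.5620 − 1400·0.01200) / 150.0 = 5.695 mg/L.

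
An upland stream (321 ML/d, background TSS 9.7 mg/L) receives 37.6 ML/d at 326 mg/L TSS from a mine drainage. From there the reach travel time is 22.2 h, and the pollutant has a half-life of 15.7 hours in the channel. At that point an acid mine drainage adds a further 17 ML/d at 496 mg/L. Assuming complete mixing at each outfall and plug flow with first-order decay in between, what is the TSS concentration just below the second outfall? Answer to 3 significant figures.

Mixed concentration C = ΣQC/ΣQ = (321.0·9.700 + 37.60·326.0) / 358.6 = 15370/358.6 = 42.86 mg/L; combined flow 358.6 ML/d.
Half-life 15.7 h → k = ln 2 / 15.7 = 0.04415 h⁻¹ = 1.060 d⁻¹.
Decay over the reach: 42.86·exp(−kt) = 42.86·0.3753 = 16.09 mg/L.
Second outfall: C = (358.6·16.09 + 17.00·496.0)/375.6 = 37.81 mg/L.

37.8 mg/L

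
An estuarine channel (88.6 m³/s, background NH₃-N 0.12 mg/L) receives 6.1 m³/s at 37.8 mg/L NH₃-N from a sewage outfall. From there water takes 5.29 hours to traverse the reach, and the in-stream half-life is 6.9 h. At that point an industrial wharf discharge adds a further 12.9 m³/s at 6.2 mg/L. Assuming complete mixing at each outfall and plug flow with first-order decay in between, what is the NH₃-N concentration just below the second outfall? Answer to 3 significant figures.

Mixed concentration C = ΣQC/ΣQ = (88.60·0.1200 + 6.100·37.80) / 94.70 = 241.2/94.70 = 2.547 mg/L; combined flow 94.70 m³/s.
Half-life 6.9 h → k = ln 2 / 6.9 = 0.1005 h⁻¹ = 2.411 d⁻¹.
After decay, C = 2.547 × e^(−kt) = 2.547 × 0.5878 = 1.497 mg/L.
At the second outfall, C = (94.70·1.497 + 12.90·6.200) / (94.70 + 12.90) = 2.061 mg/L.

2.06 mg/L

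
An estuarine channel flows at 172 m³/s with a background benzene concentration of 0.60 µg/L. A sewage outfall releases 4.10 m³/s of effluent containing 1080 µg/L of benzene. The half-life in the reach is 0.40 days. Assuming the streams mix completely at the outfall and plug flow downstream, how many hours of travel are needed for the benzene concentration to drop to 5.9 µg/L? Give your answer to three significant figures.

Flow-weighted average: C = (172.0·0.6000 + 4.100·1080) / 176.1 = 4531/176.1 = 25.73 µg/L.
Half-life 0.40 d → k = ln 2 / 0.40 = 1.733 d⁻¹.
25.73·exp(−k·t) = 5.9 → t = ln(25.73/5.9)/k = 73430 s = 20.40 h.

20.4 h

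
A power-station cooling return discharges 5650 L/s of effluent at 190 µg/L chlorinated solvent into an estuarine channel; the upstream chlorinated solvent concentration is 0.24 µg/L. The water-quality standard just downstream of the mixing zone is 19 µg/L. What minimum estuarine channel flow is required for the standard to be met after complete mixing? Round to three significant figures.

51500 L/s

Set C_mix = 19: (Q·0.2400 + 5650·190.0) / (Q + 5650) = 19
→ Q = 5650·(190.0 − 19)/(19 − 0.2400) = 51500 L/s.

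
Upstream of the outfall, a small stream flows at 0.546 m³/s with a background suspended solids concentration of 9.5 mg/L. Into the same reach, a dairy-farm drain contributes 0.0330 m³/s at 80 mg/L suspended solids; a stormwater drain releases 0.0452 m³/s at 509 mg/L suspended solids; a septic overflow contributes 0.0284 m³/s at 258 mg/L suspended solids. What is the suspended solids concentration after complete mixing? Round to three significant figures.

Conservation of mass: C = (0.5460·9.500 + 0.03300·80.00 + 0.04520·509.0 + 0.02840·258.0) / 0.6526 = 38.16/0.6526 = 58.48 mg/L.

58.5 mg/L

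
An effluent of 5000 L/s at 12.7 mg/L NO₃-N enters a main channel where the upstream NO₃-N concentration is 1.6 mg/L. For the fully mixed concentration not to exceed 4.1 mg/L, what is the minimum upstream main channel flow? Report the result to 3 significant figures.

Set C_mix = 4.1: (Q·1.600 + 5000·12.70) / (Q + 5000) = 4.1
→ Q = 5000·(12.70 − 4.1)/(4.1 − 1.600) = 17200 L/s.

17200 L/s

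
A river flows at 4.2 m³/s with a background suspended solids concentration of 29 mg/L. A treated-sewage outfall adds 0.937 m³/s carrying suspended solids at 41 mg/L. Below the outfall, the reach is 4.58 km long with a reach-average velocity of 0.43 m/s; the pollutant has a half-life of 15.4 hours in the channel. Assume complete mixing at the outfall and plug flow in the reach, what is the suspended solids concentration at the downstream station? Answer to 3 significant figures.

27.3 mg/L

Conservation of mass: C = (4.200·29.00 + 0.9370·41.00) / 5.137 = 160.2/5.137 = 31.19 mg/L.
Travel time t = 4.58·1000 / 0.43 = 10650 s = 2.959 h.
Half-life 15.4 h → k = ln 2 / 15.4 = 0.04501 h⁻¹ = 1.080 d⁻¹.
First-order decay: C = 31.19·exp(−k·t) = 31.19·0.8753 = 27.30 mg/L.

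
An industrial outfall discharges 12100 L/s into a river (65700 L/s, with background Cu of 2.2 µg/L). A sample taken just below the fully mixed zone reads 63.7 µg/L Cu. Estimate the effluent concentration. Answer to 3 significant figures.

398 µg/L

Mass balance: 65700·2.200 + 12100·Cₑ = 77800·63.70
→ Cₑ = (77800·63.70 − 65700·2.200) / 12100 = 397.6 µg/L.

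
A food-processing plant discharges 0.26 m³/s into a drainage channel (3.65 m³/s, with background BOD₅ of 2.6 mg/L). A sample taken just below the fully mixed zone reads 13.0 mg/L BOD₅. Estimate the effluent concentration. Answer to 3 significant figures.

Mass balance: 3.650·2.600 + 0.2600·Cₑ = 3.910·13.00
→ Cₑ = (3.910·13.00 − 3.650·2.600) / 0.2600 = 159.0 mg/L.

159 mg/L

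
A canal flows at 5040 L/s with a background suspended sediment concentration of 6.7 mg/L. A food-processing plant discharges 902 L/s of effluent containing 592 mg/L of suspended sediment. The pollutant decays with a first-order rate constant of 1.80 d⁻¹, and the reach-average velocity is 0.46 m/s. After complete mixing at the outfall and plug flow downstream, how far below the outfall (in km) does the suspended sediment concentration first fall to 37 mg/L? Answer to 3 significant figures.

20.9 km

After mixing, C = (5040·6.700 + 902.0·592.0) / 5942 = 567800/5942 = 95.55 mg/L.
Set 95.55·exp(−k·t) = 37 → t = ln(95.55/37)/k = 45540 s = 12.65 h.
Distance = v·t = 0.46·45540 = 20950 m = 20.95 km.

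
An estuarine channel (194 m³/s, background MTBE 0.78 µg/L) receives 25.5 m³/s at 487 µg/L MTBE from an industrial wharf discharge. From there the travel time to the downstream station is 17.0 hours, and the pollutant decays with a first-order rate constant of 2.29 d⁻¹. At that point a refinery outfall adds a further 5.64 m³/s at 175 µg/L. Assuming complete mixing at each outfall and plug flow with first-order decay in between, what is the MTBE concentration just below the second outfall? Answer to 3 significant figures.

15.4 µg/L

Conservation of mass: C = (194.0·0.7800 + 25.50·487.0) / 219.5 = 12570/219.5 = 57.27 µg/L; combined flow 219.5 m³/s.
First-order decay: C = 57.27·exp(−k·t) = 57.27·0.1975 = 11.31 µg/L.
At the second outfall, C = (219.5·11.31 + 5.640·175.0) / (219.5 + 5.640) = 15.41 µg/L.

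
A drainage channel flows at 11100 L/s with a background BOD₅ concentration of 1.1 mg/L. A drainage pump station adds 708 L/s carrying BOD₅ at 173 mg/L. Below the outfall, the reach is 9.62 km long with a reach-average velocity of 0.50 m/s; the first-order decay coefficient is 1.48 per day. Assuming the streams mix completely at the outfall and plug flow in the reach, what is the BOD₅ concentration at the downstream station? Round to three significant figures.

8.20 mg/L

Mass balance: C = (11100·1.100 + 708.0·173.0) / 11810 = 134700/11810 = 11.41 mg/L.
Travel time t = 9.62·1000 / 0.50 = 19240 s = 5.344 h.
Applying C = C₀e^(−kt): 11.41 × 0.7192 = 8.204 mg/L.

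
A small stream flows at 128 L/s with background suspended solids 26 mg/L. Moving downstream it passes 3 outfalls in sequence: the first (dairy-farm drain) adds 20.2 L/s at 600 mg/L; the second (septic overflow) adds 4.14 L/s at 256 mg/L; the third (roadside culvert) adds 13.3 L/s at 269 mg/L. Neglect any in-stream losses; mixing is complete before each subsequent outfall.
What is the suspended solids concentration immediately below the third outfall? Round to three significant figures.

After outfall 1: Q = 128.0 + 20.20 = 148.2 L/s; C = (128.0·26.00 + 20.20·600.0)/148.2 = 104.2 mg/L.
After outfall 2: Q = 148.2 + 4.140 = 152.3 L/s; C = (148.2·104.2 + 4.140·256.0)/152.3 = 108.4 mg/L.
After outfall 3: Q = 152.3 + 13.30 = 165.6 L/s; C = (152.3·108.4 + 13.30·269.0)/165.6 = 121.3 mg/L.

121 mg/L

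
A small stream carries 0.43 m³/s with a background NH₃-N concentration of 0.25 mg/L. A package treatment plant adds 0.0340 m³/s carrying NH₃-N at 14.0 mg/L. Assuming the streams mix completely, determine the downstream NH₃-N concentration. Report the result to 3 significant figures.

After mixing, C = (0.4300·0.2500 + 0.03400·14.00) / 0.4640 = 0.5835/0.4640 = 1.258 mg/L.

1.26 mg/L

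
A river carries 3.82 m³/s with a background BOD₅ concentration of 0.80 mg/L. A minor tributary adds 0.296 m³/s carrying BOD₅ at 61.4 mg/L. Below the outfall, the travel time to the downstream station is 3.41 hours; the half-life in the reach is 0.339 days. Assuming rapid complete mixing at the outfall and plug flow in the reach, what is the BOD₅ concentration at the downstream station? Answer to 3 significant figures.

3.86 mg/L

Mass balance: C = (3.820·0.8000 + 0.2960·61.40) / 4.116 = 21.23/4.116 = 5.158 mg/L.
Half-life 0.339 d → k = ln 2 / 0.339 = 2.045 d⁻¹.
Decay over the reach: 5.158·exp(−kt) = 5.158·0.7479 = 3.858 mg/L.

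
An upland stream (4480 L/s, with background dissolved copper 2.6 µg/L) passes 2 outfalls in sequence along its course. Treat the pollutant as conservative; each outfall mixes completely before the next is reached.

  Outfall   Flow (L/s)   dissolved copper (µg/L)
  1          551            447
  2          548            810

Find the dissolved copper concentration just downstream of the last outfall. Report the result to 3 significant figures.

126 µg/L

Below outfall 1: Q → 5031 L/s, C = (4480·2.600 + 551.0·447.0)/5031 = 51.27 µg/L.
Below outfall 2: Q → 5579 L/s, C = (5031·51.27 + 548.0·810.0)/5579 = 125.8 µg/L.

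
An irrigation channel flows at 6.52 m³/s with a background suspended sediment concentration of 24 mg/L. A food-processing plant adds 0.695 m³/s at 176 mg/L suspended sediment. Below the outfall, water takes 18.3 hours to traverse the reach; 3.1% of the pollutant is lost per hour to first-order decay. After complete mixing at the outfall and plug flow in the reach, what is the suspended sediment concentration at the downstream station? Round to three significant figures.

Mass balance: C = (6.520·24.00 + 0.6950·176.0) / 7.215 = 278.8/7.215 = 38.64 mg/L.
3.1%/h lost → k = −ln(1 − 0.031) = 0.03149 h⁻¹.
Decay over the reach: 38.64·exp(−kt) = 38.64·0.5620 = 21.72 mg/L.

21.7 mg/L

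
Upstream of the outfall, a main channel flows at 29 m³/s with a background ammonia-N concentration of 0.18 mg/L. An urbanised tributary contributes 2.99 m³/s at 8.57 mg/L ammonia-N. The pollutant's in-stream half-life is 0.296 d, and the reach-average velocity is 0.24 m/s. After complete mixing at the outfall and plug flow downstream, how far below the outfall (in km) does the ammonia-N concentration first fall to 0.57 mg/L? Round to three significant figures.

Mixed concentration C = ΣQC/ΣQ = (29.00·0.1800 + 2.990·8.570) / 31.99 = 30.84/31.99 = 0.9642 mg/L.
Half-life 0.296 d → k = ln 2 / 0.296 = 2.342 d⁻¹.
Set 0.9642·exp(−k·t) = 0.57 → t = ln(0.9642/0.57)/k = 19390 s = 5.387 h.
Distance = v·t = 0.24·19390 = 4655 m = 4.655 km.

4.65 km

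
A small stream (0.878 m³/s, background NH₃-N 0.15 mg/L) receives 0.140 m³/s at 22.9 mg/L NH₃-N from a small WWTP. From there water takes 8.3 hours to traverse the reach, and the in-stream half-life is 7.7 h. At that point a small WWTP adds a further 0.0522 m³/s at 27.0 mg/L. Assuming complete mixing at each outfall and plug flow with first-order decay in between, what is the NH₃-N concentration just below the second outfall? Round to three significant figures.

2.79 mg/L

Mass balance: C = (0.8780·0.1500 + 0.1400·22.90) / 1.018 = 3.338/1.018 = 3.279 mg/L; combined flow 1.018 m³/s.
Half-life 7.7 h → k = ln 2 / 7.7 = 0.09002 h⁻¹ = 2.160 d⁻¹.
Decay over the reach: 3.279·exp(−kt) = 3.279·0.4737 = 1.553 mg/L.
At the second outfall, C = (1.018·1.553 + 0.05220·27.00) / (1.018 + 0.05220) = 2.794 mg/L.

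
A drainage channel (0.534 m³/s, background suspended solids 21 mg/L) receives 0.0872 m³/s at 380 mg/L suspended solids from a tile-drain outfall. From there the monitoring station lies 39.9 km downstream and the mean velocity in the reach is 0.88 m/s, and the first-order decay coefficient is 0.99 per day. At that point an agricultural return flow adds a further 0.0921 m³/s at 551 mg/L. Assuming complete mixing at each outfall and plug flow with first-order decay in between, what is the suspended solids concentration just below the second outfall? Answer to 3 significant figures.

Mass balance: C = (0.5340·21.00 + 0.08720·380.0) / 0.6212 = 44.35/0.6212 = 71.39 mg/L; combined flow 0.6212 m³/s.
Travel time t = 39.9·1000 / 0.88 = 45340 s = 12.59 h.
First-order decay: C = 71.39·exp(−k·t) = 71.39·0.5948 = 42.47 mg/L.
Second outfall: C = (0.6212·42.47 + 0.09210·551.0)/0.7133 = 108.1 mg/L.

108 mg/L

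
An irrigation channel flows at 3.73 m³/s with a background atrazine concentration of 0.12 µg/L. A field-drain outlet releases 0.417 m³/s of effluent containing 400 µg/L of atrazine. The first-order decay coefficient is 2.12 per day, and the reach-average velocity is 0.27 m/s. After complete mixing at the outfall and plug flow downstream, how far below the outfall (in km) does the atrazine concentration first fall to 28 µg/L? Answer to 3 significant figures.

Mass balance: C = (3.730·0.1200 + 0.4170·400.0) / 4.147 = 167.2/4.147 = 40.33 µg/L.
Set 40.33·exp(−k·t) = 28 → t = ln(40.33/28)/k = 14870 s = 4.131 h.
Distance = v·t = 0.27·14870 = 4015 m = 4.015 km.

4.02 km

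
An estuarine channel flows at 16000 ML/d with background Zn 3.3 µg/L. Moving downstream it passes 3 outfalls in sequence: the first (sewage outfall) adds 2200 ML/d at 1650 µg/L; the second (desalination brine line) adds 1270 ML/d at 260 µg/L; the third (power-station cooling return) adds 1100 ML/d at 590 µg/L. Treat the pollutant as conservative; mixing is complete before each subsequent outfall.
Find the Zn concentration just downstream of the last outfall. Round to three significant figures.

227 µg/L

Outfall 1: combined Q = 18200 ML/d; C = (16000·3.300 + 2200·1650)/18200 = 202.4 µg/L.
Outfall 2: combined Q = 19470 ML/d; C = (18200·202.4 + 1270·260.0)/19470 = 206.1 µg/L.
Outfall 3: combined Q = 20570 ML/d; C = (19470·206.1 + 1100·590.0)/20570 = 226.6 µg/L.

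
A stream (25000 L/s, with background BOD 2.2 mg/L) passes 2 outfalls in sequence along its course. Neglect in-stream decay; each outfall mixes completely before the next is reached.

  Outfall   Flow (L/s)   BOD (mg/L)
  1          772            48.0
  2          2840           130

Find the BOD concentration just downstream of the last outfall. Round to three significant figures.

Below outfall 1: Q → 25770 L/s, C = (25000·2.200 + 772.0·48.00)/25770 = 3.572 mg/L.
Below outfall 2: Q → 28610 L/s, C = (25770·3.572 + 2840·130.0)/28610 = 16.12 mg/L.

16.1 mg/L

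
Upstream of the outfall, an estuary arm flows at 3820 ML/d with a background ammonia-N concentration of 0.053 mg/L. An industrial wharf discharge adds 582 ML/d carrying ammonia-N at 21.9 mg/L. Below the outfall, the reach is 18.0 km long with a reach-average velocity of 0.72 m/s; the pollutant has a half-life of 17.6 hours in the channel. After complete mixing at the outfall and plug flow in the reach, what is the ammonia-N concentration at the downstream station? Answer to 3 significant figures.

Mixed concentration C = ΣQC/ΣQ = (3820·0.05300 + 582.0·21.90) / 4402 = 12950/4402 = 2.941 mg/L.
Travel time t = 18.0·1000 / 0.72 = 25000 s = 6.944 h.
Half-life 17.6 h → k = ln 2 / 17.6 = 0.03938 h⁻¹ = 0.9452 d⁻¹.
Decay over the reach: 2.941·exp(−kt) = 2.941·0.7607 = 2.238 mg/L.

2.24 mg/L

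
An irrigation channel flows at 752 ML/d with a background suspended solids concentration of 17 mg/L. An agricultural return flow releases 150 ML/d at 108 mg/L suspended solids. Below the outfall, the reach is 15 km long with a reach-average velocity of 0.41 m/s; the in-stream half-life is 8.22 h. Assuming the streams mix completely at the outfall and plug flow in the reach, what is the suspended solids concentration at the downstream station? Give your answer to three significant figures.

Flow-weighted average: C = (752.0·17.00 + 150.0·108.0) / 902.0 = 28980/902.0 = 32.13 mg/L.
Travel time t = 15·1000 / 0.41 = 36590 s = 10.16 h.
Half-life 8.22 h → k = ln 2 / 8.22 = 0.08432 h⁻¹ = 2.024 d⁻¹.
Decay over the reach: 32.13·exp(−kt) = 32.13·0.4245 = 13.64 mg/L.

13.6 mg/L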